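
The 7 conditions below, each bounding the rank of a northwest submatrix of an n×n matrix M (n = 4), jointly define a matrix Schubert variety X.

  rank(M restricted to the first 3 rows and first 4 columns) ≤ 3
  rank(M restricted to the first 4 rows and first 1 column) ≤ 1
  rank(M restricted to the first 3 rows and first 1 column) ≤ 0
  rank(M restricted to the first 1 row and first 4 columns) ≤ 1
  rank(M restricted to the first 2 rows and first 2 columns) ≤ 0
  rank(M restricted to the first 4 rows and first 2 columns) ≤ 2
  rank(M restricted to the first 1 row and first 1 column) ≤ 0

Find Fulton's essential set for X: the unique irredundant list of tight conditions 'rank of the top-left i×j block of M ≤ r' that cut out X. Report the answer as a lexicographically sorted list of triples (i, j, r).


Reconstructing r_w from the 7 given conditions:

  row 1: 0, 0, 1, 1
  row 2: 0, 0, 1, 2
  row 3: 0, 1, 2, 3
  row 4: 1, 2, 3, 4

so w = (3, 4, 2, 1).

Fulton essential set (2 of the 5 Rothe cells):

[(2, 2, 0), (3, 1, 0)]


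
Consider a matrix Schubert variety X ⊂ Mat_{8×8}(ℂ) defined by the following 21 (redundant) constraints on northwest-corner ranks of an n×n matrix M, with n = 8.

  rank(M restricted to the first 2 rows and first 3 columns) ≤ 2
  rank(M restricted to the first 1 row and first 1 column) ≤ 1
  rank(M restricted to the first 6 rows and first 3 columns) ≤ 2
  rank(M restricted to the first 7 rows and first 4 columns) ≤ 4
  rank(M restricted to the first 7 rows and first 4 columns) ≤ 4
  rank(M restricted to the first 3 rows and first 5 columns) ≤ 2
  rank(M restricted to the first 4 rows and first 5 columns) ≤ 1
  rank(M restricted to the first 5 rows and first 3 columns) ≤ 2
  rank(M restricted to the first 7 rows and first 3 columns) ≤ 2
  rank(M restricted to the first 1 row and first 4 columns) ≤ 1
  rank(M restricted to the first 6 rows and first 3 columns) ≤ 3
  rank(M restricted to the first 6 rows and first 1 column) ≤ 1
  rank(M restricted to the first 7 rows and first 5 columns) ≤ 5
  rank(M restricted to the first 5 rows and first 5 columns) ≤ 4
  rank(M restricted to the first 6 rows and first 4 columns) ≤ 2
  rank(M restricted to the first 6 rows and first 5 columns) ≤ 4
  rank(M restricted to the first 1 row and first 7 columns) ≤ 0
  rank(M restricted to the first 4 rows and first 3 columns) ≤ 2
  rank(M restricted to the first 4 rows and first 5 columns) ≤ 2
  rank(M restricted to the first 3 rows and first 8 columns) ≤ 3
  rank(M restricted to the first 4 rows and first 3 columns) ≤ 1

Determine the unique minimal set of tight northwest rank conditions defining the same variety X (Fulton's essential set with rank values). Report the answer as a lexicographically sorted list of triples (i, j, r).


Recovering R(i,j) via the rank-extension bound from the 21 conditions:

  0 0 0 0 0 0 0 1
  1 1 1 1 1 1 1 2
  1 1 1 1 1 2 2 3
  1 1 1 1 1 2 3 4
  1 2 2 2 2 3 4 5
  1 2 2 2 3 4 5 6
  1 2 2 3 4 5 6 7
  1 2 3 4 5 6 7 8

second differences of R give the permutation w = (8, 1, 6, 7, 2, 5, 4, 3).

Fulton essential set (4 of the 18 Rothe cells):

[(1, 7, 0), (4, 5, 1), (6, 4, 2), (7, 3, 2)]


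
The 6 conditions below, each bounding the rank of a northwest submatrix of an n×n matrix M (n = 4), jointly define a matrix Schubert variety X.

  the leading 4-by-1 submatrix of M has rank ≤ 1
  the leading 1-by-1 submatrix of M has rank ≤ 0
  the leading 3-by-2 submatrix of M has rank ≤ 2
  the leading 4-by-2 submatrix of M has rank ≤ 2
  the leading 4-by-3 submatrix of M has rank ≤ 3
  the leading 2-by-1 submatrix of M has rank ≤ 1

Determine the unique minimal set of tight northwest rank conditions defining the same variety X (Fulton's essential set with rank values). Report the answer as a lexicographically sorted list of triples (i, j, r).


Propagating the 6 rank bounds to every northwest block:

  R[1]: 0 | 1 | 1 | 1
  R[2]: 1 | 2 | 2 | 2
  R[3]: 1 | 2 | 3 | 3
  R[4]: 1 | 2 | 3 | 4

the unique w with this rank table is (2, 1, 3, 4).

D(w) has 1 cell with 1 SE-corner; essential set:

[(1, 1, 0)]


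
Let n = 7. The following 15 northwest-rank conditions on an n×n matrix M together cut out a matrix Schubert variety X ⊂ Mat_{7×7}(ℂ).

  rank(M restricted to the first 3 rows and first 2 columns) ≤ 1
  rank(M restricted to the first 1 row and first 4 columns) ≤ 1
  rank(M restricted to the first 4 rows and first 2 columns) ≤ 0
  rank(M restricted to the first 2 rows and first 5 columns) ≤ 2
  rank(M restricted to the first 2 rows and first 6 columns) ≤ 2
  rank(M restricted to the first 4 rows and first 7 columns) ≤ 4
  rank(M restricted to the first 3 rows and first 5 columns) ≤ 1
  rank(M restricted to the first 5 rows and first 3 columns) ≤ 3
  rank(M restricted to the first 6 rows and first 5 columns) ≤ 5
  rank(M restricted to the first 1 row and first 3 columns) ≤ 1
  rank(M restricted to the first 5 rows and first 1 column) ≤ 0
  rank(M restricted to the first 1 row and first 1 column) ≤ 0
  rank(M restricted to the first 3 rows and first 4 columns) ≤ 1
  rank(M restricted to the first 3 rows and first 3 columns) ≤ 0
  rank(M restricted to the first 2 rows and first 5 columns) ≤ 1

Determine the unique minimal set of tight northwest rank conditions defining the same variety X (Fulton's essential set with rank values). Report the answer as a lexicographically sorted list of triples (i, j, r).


Recovering R(i,j) via the rank-extension bound from the 15 conditions:

  0 | 0 | 0 | 1 | 1 | 1 | 1
  0 | 0 | 0 | 1 | 1 | 2 | 2
  0 | 0 | 0 | 1 | 1 | 2 | 3
  0 | 0 | 1 | 2 | 2 | 3 | 4
  0 | 1 | 2 | 3 | 3 | 4 | 5
  1 | 2 | 3 | 4 | 4 | 5 | 6
  1 | 2 | 3 | 4 | 5 | 6 | 7

so w = (4, 6, 7, 3, 2, 1, 5).

|D(w)|=14, |Ess(w)|=4:

[(3, 3, 0), (3, 5, 1), (4, 2, 0), (5, 1, 0)]


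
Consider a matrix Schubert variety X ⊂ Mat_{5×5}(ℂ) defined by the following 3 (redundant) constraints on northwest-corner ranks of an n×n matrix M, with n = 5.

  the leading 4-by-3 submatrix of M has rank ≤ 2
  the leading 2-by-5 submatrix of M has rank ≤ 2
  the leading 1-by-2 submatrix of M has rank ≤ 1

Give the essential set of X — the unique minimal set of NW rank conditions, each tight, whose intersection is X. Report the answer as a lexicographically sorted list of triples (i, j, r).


Propagating the 3 rank bounds to every northwest block:

  R[1]: 1 | 1 | 1 | 1 | 1
  R[2]: 1 | 2 | 2 | 2 | 2
  R[3]: 1 | 2 | 2 | 3 | 3
  R[4]: 1 | 2 | 2 | 3 | 4
  R[5]: 1 | 2 | 3 | 4 | 5

so w = (1, 2, 4, 5, 3).

Fulton essential set (1 of the 2 Rothe cells):

[(4, 3, 2)]


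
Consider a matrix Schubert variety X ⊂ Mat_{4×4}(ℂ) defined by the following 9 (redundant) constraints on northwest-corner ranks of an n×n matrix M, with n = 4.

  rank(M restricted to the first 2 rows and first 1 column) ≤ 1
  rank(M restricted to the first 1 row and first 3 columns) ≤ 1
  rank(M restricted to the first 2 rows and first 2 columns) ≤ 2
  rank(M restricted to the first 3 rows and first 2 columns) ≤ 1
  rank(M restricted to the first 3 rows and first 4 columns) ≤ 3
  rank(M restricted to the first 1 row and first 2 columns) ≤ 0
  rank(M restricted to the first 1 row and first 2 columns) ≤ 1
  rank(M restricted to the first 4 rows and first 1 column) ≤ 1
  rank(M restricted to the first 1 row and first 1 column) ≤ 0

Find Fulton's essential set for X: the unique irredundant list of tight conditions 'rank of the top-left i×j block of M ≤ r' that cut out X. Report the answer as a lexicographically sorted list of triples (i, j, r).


Reconstructing r_w from the 9 given conditions:

  row 1: 0 0 1 1
  row 2: 1 1 2 2
  row 3: 1 1 2 3
  row 4: 1 2 3 4

so w = (3, 1, 4, 2).

2 SE-corners of the 3-cell Rothe diagram give Ess(w):

[(1, 2, 0), (3, 2, 1)]


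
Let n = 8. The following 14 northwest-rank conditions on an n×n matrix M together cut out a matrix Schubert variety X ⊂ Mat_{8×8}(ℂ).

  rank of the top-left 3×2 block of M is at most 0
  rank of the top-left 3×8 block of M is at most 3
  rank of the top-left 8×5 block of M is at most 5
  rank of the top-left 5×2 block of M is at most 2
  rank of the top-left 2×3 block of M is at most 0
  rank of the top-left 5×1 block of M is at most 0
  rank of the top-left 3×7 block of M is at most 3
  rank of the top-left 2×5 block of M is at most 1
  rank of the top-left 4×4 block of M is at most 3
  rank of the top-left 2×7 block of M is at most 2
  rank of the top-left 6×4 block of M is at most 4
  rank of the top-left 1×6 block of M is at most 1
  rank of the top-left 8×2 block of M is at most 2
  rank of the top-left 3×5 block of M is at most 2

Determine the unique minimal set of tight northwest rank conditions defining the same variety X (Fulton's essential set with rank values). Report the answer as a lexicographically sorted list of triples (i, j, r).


Computing R[i][j] = min implied NW-rank bound (n=8, 14 conditions):

  i=1: 0  0  0  1  1  1  1  1
  i=2: 0  0  0  1  1  2  2  2
  i=3: 0  0  1  2  2  3  3  3
  i=4: 0  1  2  3  3  4  4  4
  i=5: 0  1  2  3  4  5  5  5
  i=6: 1  2  3  4  5  6  6  6
  i=7: 1  2  3  4  5  6  7  7
  i=8: 1  2  3  4  5  6  7  8

so w = (4, 6, 3, 2, 5, 1, 7, 8).

D(w) has 11 cells with 4 SE-corners; essential set:

[(2, 3, 0), (2, 5, 1), (3, 2, 0), (5, 1, 0)]


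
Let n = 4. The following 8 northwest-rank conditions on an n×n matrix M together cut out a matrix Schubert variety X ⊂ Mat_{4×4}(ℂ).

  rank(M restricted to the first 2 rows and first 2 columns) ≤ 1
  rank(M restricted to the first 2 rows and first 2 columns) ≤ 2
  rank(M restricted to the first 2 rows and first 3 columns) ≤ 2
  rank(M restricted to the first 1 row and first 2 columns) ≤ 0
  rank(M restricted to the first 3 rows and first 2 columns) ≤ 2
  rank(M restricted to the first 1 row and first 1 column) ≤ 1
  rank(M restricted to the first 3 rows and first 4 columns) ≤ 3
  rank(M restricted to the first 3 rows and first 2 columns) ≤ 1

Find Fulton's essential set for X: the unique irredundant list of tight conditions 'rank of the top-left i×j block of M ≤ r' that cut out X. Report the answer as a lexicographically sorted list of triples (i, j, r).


The tightest implied rank at each (i,j), from the 8 conditions:

  row 1: 0  0  1  1
  row 2: 1  1  2  2
  row 3: 1  1  2  3
  row 4: 1  2  3  4

reading off 1-entries of Δ²R: w = (3, 1, 4, 2).

Fulton essential set (2 of the 3 Rothe cells):

[(1, 2, 0), (3, 2, 1)]


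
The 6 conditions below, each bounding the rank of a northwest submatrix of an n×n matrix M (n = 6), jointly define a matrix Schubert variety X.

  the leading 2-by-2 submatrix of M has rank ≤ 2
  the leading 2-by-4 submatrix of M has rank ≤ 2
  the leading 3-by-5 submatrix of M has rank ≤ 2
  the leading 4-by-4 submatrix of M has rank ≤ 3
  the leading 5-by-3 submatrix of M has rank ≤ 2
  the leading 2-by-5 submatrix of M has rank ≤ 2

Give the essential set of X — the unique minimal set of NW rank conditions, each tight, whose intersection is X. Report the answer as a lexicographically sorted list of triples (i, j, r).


Computing R[i][j] = min implied NW-rank bound (n=6, 6 conditions):

  row 1: 1, 1, 1, 1, 1, 1
  row 2: 1, 2, 2, 2, 2, 2
  row 3: 1, 2, 2, 2, 2, 3
  row 4: 1, 2, 2, 3, 3, 4
  row 5: 1, 2, 2, 3, 4, 5
  row 6: 1, 2, 3, 4, 5, 6

reading off 1-entries of Δ²R: w = (1, 2, 6, 4, 5, 3).

|D(w)|=5, |Ess(w)|=2:

[(3, 5, 2), (5, 3, 2)]


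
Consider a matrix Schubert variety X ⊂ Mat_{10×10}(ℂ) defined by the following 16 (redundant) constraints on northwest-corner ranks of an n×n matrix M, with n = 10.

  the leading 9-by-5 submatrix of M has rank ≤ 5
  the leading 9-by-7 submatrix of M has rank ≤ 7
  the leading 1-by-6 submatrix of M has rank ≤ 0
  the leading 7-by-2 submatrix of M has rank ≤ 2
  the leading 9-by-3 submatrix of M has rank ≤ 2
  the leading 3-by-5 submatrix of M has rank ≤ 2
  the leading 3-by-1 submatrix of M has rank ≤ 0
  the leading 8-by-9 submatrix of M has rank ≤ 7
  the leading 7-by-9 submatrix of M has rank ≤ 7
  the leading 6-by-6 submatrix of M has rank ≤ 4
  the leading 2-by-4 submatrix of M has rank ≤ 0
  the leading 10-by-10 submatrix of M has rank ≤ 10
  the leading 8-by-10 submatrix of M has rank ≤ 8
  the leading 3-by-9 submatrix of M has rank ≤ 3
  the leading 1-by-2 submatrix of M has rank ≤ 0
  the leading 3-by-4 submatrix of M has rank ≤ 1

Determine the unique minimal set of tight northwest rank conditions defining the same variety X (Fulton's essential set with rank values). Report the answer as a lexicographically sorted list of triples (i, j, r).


Rank table r_w(10×10) implied by the 16 constraints:

  R[1]: 0 0 0 0 0 0 1 1 1 1
  R[2]: 0 0 0 0 1 1 2 2 2 2
  R[3]: 0 1 1 1 2 2 3 3 3 3
  R[4]: 1 2 2 2 3 3 4 4 4 4
  R[5]: 1 2 2 3 4 4 5 5 5 5
  R[6]: 1 2 2 3 4 4 5 6 6 6
  R[7]: 1 2 2 3 4 5 6 7 7 7
  R[8]: 1 2 2 3 4 5 6 7 7 8
  R[9]: 1 2 2 3 4 5 6 7 8 9
  R[10]: 1 2 3 4 5 6 7 8 9 10

giving w = (7, 5, 2, 1, 4, 8, 6, 10, 9, 3) via Δ²R.

6 SE-corners of the 18-cell Rothe diagram give Ess(w):

[(1, 6, 0), (2, 4, 0), (3, 1, 0), (6, 6, 4), (8, 9, 7), (9, 3, 2)]


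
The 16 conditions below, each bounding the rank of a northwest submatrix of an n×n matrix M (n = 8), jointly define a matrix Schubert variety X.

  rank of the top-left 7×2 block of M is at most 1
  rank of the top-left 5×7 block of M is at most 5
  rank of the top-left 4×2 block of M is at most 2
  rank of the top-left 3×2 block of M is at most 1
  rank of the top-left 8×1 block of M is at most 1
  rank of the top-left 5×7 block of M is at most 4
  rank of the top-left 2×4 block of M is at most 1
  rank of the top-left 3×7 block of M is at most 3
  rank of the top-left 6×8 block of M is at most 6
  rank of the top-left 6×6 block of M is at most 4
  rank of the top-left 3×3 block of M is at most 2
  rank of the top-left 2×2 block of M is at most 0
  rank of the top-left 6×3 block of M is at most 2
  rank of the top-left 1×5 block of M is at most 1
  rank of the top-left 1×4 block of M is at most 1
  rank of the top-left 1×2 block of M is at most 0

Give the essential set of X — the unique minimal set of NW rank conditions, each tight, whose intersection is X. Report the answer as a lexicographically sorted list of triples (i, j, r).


Recovering R(i,j) via the rank-extension bound from the 16 conditions:

  R[1]: 0  0  1  1  1  1  1  1
  R[2]: 0  0  1  1  2  2  2  2
  R[3]: 1  1  2  2  3  3  3  3
  R[4]: 1  1  2  3  4  4  4  4
  R[5]: 1  1  2  3  4  4  4  5
  R[6]: 1  1  2  3  4  4  5  6
  R[7]: 1  1  2  3  4  5  6  7
  R[8]: 1  2  3  4  5  6  7  8

hence w(1..8) = (3, 5, 1, 4, 8, 7, 6, 2).

ℓ(w)=12; the 5 essential cells (i,j,r):

[(2, 2, 0), (2, 4, 1), (5, 7, 4), (6, 6, 4), (7, 2, 1)]


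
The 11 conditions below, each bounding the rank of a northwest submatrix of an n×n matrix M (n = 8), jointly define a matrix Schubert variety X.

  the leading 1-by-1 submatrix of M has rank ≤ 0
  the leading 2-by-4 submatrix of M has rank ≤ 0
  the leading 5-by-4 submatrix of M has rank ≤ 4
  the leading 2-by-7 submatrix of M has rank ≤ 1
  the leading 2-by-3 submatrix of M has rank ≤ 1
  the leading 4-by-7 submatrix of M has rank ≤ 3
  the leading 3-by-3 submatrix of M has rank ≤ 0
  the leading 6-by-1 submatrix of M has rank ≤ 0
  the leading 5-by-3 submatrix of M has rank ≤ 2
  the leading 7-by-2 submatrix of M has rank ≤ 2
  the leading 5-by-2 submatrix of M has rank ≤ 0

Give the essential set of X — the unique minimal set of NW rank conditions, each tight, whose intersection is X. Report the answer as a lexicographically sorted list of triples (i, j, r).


The tightest implied rank at each (i,j), from the 11 conditions:

  i=1: 0 | 0 | 0 | 0 | 1 | 1 | 1 | 1
  i=2: 0 | 0 | 0 | 0 | 1 | 1 | 1 | 2
  i=3: 0 | 0 | 0 | 1 | 2 | 2 | 2 | 3
  i=4: 0 | 0 | 1 | 2 | 3 | 3 | 3 | 4
  i=5: 0 | 0 | 1 | 2 | 3 | 4 | 4 | 5
  i=6: 0 | 1 | 2 | 3 | 4 | 5 | 5 | 6
  i=7: 1 | 2 | 3 | 4 | 5 | 6 | 6 | 7
  i=8: 1 | 2 | 3 | 4 | 5 | 6 | 7 | 8

so w = (5, 8, 4, 3, 6, 2, 1, 7).

ℓ(w)=18; the 5 essential cells (i,j,r):

[(2, 4, 0), (2, 7, 1), (3, 3, 0), (5, 2, 0), (6, 1, 0)]


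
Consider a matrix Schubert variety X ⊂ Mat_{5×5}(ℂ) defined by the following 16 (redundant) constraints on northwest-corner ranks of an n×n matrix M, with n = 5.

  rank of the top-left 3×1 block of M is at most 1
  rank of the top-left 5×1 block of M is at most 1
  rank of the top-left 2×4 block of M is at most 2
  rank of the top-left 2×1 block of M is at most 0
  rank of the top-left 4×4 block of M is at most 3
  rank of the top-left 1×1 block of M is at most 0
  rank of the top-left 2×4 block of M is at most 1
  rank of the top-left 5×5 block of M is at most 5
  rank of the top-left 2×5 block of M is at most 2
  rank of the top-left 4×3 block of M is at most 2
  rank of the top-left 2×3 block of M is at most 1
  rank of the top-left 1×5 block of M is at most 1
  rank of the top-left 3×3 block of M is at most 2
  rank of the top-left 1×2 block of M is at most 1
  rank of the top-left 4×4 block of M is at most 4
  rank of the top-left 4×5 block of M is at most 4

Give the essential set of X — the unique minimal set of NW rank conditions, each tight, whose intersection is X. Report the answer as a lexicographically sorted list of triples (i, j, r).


Propagating the 16 rank bounds to every northwest block:

  i=1: 0  1  1  1  1
  i=2: 0  1  1  1  2
  i=3: 1  2  2  2  3
  i=4: 1  2  2  3  4
  i=5: 1  2  3  4  5

so w = (2, 5, 1, 4, 3).

3 SE-corners of the 5-cell Rothe diagram give Ess(w):

[(2, 1, 0), (2, 4, 1), (4, 3, 2)]


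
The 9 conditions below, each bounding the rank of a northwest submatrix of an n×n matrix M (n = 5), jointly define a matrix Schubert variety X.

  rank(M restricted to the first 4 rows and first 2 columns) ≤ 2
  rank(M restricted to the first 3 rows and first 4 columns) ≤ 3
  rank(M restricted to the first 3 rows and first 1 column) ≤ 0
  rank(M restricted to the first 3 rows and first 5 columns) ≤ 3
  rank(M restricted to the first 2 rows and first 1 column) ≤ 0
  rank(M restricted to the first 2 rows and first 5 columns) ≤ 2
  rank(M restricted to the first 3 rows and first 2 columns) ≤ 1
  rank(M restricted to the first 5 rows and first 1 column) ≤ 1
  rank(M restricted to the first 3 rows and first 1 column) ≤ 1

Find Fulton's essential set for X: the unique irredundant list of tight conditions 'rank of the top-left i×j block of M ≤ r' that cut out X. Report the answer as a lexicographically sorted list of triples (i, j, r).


Recovering R(i,j) via the rank-extension bound from the 9 conditions:

  row 1: 0 | 1 | 1 | 1 | 1
  row 2: 0 | 1 | 2 | 2 | 2
  row 3: 0 | 1 | 2 | 3 | 3
  row 4: 1 | 2 | 3 | 4 | 4
  row 5: 1 | 2 | 3 | 4 | 5

so w = (2, 3, 4, 1, 5).

|D(w)|=3, |Ess(w)|=1:

[(3, 1, 0)]


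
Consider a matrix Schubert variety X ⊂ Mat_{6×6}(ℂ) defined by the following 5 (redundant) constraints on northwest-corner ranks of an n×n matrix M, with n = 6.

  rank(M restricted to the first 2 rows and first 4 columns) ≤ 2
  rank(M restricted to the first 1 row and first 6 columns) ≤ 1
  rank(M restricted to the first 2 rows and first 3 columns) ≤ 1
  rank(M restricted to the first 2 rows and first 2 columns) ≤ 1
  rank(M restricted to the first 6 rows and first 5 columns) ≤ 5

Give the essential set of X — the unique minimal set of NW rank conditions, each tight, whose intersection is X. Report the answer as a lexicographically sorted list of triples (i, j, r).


Recovering R(i,j) via the rank-extension bound from the 5 conditions:

  R[1]: 1, 1, 1, 1, 1, 1
  R[2]: 1, 1, 1, 2, 2, 2
  R[3]: 1, 2, 2, 3, 3, 3
  R[4]: 1, 2, 3, 4, 4, 4
  R[5]: 1, 2, 3, 4, 5, 5
  R[6]: 1, 2, 3, 4, 5, 6

giving w = (1, 4, 2, 3, 5, 6) via Δ²R.

ℓ(w)=2; the 1 essential cell (i,j,r):

[(2, 3, 1)]


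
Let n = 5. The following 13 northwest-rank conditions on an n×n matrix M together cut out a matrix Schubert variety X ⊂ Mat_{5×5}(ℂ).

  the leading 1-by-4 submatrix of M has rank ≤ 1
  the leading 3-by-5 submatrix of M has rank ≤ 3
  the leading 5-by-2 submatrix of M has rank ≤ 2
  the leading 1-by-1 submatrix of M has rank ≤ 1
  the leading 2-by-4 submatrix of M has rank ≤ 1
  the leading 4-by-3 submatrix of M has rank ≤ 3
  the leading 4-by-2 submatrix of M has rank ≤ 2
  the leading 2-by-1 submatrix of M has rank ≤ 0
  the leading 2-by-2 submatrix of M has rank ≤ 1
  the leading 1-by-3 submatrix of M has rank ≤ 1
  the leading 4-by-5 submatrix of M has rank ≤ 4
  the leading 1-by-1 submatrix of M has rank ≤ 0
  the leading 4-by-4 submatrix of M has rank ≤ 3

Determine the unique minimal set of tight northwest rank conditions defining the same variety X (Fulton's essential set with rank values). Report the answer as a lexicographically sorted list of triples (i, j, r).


Recovering R(i,j) via the rank-extension bound from the 13 conditions:

  0, 1, 1, 1, 1
  0, 1, 1, 1, 2
  1, 2, 2, 2, 3
  1, 2, 3, 3, 4
  1, 2, 3, 4, 5

hence w(1..5) = (2, 5, 1, 3, 4).

|D(w)|=4, |Ess(w)|=2:

[(2, 1, 0), (2, 4, 1)]


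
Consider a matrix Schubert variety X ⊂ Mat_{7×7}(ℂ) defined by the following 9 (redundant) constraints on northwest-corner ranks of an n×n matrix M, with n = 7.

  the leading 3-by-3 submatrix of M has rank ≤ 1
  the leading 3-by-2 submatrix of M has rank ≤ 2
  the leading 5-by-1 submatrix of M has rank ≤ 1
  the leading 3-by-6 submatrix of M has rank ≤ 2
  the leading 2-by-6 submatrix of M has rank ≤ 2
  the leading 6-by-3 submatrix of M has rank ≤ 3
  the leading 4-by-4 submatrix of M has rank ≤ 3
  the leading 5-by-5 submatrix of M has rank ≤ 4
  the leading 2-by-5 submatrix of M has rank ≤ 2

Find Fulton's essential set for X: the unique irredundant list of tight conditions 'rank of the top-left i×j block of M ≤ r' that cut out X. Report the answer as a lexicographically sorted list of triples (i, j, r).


Propagating the 9 rank bounds to every northwest block:

  i=1: 1 1 1 1 1 1 1
  i=2: 1 1 1 2 2 2 2
  i=3: 1 1 1 2 2 2 3
  i=4: 1 2 2 3 3 3 4
  i=5: 1 2 3 4 4 4 5
  i=6: 1 2 3 4 5 5 6
  i=7: 1 2 3 4 5 6 7

the unique w with this rank table is (1, 4, 7, 2, 3, 5, 6).

Rothe diagram D(w) (6 cells), 2 SE-corners (essential conditions):

[(3, 3, 1), (3, 6, 2)]


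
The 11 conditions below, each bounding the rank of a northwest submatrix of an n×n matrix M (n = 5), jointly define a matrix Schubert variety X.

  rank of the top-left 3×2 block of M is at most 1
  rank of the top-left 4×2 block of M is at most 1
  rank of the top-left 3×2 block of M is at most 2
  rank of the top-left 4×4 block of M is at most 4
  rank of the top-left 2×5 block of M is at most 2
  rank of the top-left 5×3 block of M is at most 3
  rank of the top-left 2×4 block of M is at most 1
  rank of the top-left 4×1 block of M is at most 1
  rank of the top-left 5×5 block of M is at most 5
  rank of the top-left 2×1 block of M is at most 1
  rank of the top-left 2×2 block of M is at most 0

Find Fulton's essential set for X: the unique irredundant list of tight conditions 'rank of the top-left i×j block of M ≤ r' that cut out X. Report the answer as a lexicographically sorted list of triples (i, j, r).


Computing R[i][j] = min implied NW-rank bound (n=5, 11 conditions):

  i=1: 0  0  1  1  1
  i=2: 0  0  1  1  2
  i=3: 1  1  2  2  3
  i=4: 1  1  2  3  4
  i=5: 1  2  3  4  5

so w = (3, 5, 1, 4, 2).

|D(w)|=6, |Ess(w)|=3:

[(2, 2, 0), (2, 4, 1), (4, 2, 1)]


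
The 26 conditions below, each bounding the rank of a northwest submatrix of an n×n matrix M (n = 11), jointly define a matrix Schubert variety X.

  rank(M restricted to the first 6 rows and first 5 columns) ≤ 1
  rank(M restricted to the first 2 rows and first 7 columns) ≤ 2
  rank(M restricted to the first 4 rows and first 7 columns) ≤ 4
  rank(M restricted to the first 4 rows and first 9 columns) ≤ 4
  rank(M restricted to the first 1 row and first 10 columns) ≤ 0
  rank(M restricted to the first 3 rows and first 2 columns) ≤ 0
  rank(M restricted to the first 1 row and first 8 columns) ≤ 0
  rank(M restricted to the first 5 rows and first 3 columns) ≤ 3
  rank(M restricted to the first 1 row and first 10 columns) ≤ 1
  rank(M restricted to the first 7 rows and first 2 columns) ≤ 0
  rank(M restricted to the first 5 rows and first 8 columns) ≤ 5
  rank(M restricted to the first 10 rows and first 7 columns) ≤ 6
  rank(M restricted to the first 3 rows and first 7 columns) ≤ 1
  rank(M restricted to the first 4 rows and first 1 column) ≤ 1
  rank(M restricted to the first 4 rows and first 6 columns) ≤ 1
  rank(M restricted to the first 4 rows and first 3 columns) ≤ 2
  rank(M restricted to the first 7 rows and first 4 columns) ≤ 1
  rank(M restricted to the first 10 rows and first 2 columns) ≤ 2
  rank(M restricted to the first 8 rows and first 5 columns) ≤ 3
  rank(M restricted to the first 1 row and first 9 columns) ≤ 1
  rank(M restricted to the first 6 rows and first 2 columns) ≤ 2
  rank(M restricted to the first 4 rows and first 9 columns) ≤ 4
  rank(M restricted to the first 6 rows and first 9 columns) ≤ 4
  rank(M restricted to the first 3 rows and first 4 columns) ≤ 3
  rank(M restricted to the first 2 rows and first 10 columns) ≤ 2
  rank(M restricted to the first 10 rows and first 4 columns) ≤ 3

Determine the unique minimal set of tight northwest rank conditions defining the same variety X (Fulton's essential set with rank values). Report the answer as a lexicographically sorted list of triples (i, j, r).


Recovering R(i,j) via the rank-extension bound from the 26 conditions:

  R[1]: 0 | 0 | 0 | 0 | 0 | 0 | 0 | 0 | 0 | 0 | 1
  R[2]: 0 | 0 | 1 | 1 | 1 | 1 | 1 | 1 | 1 | 1 | 2
  R[3]: 0 | 0 | 1 | 1 | 1 | 1 | 1 | 2 | 2 | 2 | 3
  R[4]: 0 | 0 | 1 | 1 | 1 | 1 | 2 | 3 | 3 | 3 | 4
  R[5]: 0 | 0 | 1 | 1 | 1 | 2 | 3 | 4 | 4 | 4 | 5
  R[6]: 0 | 0 | 1 | 1 | 1 | 2 | 3 | 4 | 4 | 5 | 6
  R[7]: 0 | 0 | 1 | 1 | 2 | 3 | 4 | 5 | 5 | 6 | 7
  R[8]: 1 | 1 | 2 | 2 | 3 | 4 | 5 | 6 | 6 | 7 | 8
  R[9]: 1 | 2 | 3 | 3 | 4 | 5 | 6 | 7 | 7 | 8 | 9
  R[10]: 1 | 2 | 3 | 3 | 4 | 5 | 6 | 7 | 8 | 9 | 10
  R[11]: 1 | 2 | 3 | 4 | 5 | 6 | 7 | 8 | 9 | 10 | 11

reading off 1-entries of Δ²R: w = (11, 3, 8, 7, 6, 10, 5, 1, 2, 9, 4).

8 SE-corners of the 36-cell Rothe diagram give Ess(w):

[(1, 10, 0), (3, 7, 1), (4, 6, 1), (6, 5, 1), (6, 9, 4), (7, 2, 0), (7, 4, 1), (10, 4, 3)]


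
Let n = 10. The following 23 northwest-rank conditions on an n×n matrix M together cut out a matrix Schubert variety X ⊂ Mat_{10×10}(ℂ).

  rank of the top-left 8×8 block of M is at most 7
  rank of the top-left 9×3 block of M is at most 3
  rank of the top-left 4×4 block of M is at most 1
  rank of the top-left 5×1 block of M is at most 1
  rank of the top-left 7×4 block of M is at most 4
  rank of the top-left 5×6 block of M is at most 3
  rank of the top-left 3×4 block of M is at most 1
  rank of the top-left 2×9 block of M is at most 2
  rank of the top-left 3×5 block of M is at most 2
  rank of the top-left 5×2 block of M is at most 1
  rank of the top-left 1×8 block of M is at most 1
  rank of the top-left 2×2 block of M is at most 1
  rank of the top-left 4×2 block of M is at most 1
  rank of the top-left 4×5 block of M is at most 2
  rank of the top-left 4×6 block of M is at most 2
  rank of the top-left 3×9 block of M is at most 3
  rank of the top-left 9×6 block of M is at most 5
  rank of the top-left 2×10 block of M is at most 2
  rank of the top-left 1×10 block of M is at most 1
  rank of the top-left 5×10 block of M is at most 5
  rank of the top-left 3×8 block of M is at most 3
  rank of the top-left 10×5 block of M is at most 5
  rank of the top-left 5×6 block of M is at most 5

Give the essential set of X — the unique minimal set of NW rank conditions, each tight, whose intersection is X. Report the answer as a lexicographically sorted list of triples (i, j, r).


Reconstructing r_w from the 23 given conditions:

  row 1: 1  1  1  1  1  1  1  1  1  1
  row 2: 1  1  1  1  2  2  2  2  2  2
  row 3: 1  1  1  1  2  2  3  3  3  3
  row 4: 1  1  1  1  2  2  3  4  4  4
  row 5: 1  1  2  2  3  3  4  5  5  5
  row 6: 1  2  3  3  4  4  5  6  6  6
  row 7: 1  2  3  4  5  5  6  7  7  7
  row 8: 1  2  3  4  5  5  6  7  8  8
  row 9: 1  2  3  4  5  5  6  7  8  9
  row 10: 1  2  3  4  5  6  7  8  9  10

so w = (1, 5, 7, 8, 3, 2, 4, 9, 10, 6).

4 SE-corners of the 14-cell Rothe diagram give Ess(w):

[(4, 4, 1), (4, 6, 2), (5, 2, 1), (9, 6, 5)]


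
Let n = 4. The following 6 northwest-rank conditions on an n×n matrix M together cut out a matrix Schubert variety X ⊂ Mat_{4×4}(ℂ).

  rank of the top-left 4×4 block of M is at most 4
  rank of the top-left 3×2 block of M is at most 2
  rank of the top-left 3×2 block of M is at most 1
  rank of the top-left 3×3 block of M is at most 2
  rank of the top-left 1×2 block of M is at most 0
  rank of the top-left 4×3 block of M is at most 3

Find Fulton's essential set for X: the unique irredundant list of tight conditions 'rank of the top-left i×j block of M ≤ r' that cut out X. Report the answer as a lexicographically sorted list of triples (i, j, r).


Reconstructing r_w from the 6 given conditions:

  0 0 1 1
  1 1 2 2
  1 1 2 3
  1 2 3 4

giving w = (3, 1, 4, 2) via Δ²R.

Rothe diagram D(w) (3 cells), 2 SE-corners (essential conditions):

[(1, 2, 0), (3, 2, 1)]


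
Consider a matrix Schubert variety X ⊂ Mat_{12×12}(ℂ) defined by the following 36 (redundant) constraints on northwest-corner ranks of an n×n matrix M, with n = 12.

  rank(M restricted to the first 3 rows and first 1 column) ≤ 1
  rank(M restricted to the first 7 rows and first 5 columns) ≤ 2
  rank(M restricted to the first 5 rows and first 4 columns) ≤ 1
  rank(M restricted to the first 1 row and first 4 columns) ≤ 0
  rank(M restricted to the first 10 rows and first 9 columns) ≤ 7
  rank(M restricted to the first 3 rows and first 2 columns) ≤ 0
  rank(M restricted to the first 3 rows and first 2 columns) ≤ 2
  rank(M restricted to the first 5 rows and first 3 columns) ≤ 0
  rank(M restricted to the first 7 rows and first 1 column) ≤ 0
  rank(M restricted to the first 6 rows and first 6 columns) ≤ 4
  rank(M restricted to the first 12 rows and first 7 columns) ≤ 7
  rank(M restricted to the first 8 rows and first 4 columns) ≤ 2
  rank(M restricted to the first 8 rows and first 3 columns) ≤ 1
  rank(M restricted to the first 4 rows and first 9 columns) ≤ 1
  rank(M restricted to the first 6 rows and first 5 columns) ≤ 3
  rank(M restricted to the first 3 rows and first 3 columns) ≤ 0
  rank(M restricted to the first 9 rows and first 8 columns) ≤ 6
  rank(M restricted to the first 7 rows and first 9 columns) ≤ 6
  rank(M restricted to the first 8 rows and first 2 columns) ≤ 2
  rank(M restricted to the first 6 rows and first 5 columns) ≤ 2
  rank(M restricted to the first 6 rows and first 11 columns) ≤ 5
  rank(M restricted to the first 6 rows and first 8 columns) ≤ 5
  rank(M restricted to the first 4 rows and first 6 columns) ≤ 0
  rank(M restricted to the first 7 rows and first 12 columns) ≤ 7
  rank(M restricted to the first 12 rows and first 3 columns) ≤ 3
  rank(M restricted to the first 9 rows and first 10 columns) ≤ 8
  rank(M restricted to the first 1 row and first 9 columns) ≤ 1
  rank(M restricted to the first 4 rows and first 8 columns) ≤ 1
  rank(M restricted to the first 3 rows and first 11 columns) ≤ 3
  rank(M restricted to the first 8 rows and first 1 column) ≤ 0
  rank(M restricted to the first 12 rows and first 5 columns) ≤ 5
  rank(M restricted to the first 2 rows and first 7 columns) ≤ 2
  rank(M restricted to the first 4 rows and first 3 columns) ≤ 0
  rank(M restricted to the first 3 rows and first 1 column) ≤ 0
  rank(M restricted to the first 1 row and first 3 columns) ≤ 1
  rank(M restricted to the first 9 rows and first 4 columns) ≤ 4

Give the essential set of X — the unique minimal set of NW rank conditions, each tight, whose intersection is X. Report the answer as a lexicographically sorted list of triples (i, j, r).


Recovering R(i,j) via the rank-extension bound from the 36 conditions:

  0, 0, 0, 0, 0, 0, 1, 1, 1, 1, 1, 1
  0, 0, 0, 0, 0, 0, 1, 1, 1, 2, 2, 2
  0, 0, 0, 0, 0, 0, 1, 1, 1, 2, 3, 3
  0, 0, 0, 0, 0, 0, 1, 1, 1, 2, 3, 4
  0, 0, 0, 1, 1, 1, 2, 2, 2, 3, 4, 5
  0, 1, 1, 2, 2, 2, 3, 3, 3, 4, 5, 6
  0, 1, 1, 2, 2, 3, 4, 4, 4, 5, 6, 7
  0, 1, 1, 2, 3, 4, 5, 5, 5, 6, 7, 8
  1, 2, 2, 3, 4, 5, 6, 6, 6, 7, 8, 9
  1, 2, 3, 4, 5, 6, 7, 7, 7, 8, 9, 10
  1, 2, 3, 4, 5, 6, 7, 8, 8, 9, 10, 11
  1, 2, 3, 4, 5, 6, 7, 8, 9, 10, 11, 12

giving w = (7, 10, 11, 12, 4, 2, 6, 5, 1, 3, 8, 9) via Δ²R.

D(w) has 39 cells with 6 SE-corners; essential set:

[(4, 6, 0), (4, 9, 1), (5, 3, 0), (7, 5, 2), (8, 1, 0), (8, 3, 1)]


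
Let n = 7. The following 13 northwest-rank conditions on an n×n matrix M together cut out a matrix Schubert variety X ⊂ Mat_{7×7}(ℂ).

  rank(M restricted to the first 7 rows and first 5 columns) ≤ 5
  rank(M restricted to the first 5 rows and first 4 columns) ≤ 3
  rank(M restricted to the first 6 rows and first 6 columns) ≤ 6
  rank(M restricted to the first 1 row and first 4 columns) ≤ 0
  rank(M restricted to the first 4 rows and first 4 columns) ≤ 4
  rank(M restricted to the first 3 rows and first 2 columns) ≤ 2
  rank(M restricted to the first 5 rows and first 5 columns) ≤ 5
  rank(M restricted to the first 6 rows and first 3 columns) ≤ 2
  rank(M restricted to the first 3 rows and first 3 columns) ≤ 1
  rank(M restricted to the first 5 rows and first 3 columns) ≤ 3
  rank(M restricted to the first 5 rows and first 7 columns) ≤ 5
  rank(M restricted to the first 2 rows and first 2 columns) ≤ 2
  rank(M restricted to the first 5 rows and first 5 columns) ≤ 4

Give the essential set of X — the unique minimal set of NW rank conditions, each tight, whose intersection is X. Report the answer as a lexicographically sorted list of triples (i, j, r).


The tightest implied rank at each (i,j), from the 13 conditions:

  0 | 0 | 0 | 0 | 1 | 1 | 1
  1 | 1 | 1 | 1 | 2 | 2 | 2
  1 | 1 | 1 | 2 | 3 | 3 | 3
  1 | 2 | 2 | 3 | 4 | 4 | 4
  1 | 2 | 2 | 3 | 4 | 5 | 5
  1 | 2 | 2 | 3 | 4 | 5 | 6
  1 | 2 | 3 | 4 | 5 | 6 | 7

giving w = (5, 1, 4, 2, 6, 7, 3) via Δ²R.

3 SE-corners of the 8-cell Rothe diagram give Ess(w):

[(1, 4, 0), (3, 3, 1), (6, 3, 2)]


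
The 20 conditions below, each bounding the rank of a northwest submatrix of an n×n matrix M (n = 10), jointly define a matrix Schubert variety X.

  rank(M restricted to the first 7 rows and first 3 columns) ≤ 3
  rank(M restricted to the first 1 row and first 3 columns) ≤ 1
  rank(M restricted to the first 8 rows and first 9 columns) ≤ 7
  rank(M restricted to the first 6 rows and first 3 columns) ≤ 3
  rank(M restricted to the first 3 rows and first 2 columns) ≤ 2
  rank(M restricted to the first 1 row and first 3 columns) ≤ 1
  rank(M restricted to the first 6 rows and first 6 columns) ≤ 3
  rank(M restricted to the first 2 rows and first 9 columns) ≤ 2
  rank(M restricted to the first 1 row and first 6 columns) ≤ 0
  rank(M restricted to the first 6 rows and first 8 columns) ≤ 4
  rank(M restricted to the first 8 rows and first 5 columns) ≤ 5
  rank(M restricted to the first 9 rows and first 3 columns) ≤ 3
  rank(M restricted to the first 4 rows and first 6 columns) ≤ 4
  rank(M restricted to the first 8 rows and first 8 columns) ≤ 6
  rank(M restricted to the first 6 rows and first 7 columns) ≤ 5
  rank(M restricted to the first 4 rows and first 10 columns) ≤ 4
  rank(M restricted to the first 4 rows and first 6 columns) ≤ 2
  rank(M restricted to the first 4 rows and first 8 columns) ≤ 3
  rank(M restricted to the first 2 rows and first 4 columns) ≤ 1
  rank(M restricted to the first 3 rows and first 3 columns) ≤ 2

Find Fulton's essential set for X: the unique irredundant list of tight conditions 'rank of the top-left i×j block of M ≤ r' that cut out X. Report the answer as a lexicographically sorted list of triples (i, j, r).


Reconstructing r_w from the 20 given conditions:

  row 1: 0  0  0  0  0  0  1  1  1  1
  row 2: 1  1  1  1  1  1  2  2  2  2
  row 3: 1  2  2  2  2  2  3  3  3  3
  row 4: 1  2  2  2  2  2  3  3  4  4
  row 5: 1  2  3  3  3  3  4  4  5  5
  row 6: 1  2  3  3  3  3  4  4  5  6
  row 7: 1  2  3  4  4  4  5  5  6  7
  row 8: 1  2  3  4  5  5  6  6  7  8
  row 9: 1  2  3  4  5  6  7  7  8  9
  row 10: 1  2  3  4  5  6  7  8  9  10

so w = (7, 1, 2, 9, 3, 10, 4, 5, 6, 8).

Rothe diagram D(w) (15 cells), 5 SE-corners (essential conditions):

[(1, 6, 0), (4, 6, 2), (4, 8, 3), (6, 6, 3), (6, 8, 4)]


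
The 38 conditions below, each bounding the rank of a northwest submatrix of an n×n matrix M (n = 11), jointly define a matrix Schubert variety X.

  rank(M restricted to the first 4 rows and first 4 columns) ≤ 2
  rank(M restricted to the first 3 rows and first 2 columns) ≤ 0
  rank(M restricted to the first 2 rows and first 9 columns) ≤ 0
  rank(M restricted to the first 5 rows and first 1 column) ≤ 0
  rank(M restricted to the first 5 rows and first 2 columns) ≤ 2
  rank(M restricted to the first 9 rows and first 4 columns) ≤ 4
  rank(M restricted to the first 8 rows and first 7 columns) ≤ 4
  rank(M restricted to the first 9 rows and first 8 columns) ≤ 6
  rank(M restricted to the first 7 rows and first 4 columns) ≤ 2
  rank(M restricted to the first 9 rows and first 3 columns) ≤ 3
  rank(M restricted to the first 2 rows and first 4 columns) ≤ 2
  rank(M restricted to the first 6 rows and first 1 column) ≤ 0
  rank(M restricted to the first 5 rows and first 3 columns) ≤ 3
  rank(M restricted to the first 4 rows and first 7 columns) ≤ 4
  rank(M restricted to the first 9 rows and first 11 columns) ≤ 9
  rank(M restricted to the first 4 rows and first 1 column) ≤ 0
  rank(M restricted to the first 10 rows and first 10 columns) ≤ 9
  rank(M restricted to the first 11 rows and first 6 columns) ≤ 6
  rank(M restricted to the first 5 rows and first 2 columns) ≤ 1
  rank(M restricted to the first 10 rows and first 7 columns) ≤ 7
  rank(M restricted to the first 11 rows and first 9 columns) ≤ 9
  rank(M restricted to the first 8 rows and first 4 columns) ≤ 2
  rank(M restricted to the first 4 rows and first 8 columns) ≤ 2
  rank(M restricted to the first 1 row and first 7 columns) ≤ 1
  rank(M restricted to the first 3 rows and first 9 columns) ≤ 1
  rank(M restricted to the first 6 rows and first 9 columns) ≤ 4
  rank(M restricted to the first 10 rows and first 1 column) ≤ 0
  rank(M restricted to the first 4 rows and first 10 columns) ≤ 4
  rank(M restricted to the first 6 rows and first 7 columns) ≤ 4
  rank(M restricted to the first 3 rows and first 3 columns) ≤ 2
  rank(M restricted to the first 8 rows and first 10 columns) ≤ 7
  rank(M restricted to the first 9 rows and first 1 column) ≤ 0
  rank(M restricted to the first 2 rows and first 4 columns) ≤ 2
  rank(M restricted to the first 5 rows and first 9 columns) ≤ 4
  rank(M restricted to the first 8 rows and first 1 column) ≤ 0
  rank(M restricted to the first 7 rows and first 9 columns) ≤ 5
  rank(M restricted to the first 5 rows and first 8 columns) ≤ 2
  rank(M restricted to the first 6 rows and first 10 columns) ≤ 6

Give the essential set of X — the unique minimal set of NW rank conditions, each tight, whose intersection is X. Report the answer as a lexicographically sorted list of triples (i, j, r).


Reconstructing r_w from the 38 given conditions:

  i=1: 0, 0, 0, 0, 0, 0, 0, 0, 0, 1, 1
  i=2: 0, 0, 0, 0, 0, 0, 0, 0, 0, 1, 2
  i=3: 0, 0, 1, 1, 1, 1, 1, 1, 1, 2, 3
  i=4: 0, 1, 2, 2, 2, 2, 2, 2, 2, 3, 4
  i=5: 0, 1, 2, 2, 2, 2, 2, 2, 3, 4, 5
  i=6: 0, 1, 2, 2, 3, 3, 3, 3, 4, 5, 6
  i=7: 0, 1, 2, 2, 3, 4, 4, 4, 5, 6, 7
  i=8: 0, 1, 2, 2, 3, 4, 4, 5, 6, 7, 8
  i=9: 0, 1, 2, 3, 4, 5, 5, 6, 7, 8, 9
  i=10: 0, 1, 2, 3, 4, 5, 6, 7, 8, 9, 10
  i=11: 1, 2, 3, 4, 5, 6, 7, 8, 9, 10, 11

so w = (10, 11, 3, 2, 9, 5, 6, 8, 4, 7, 1).

Rothe diagram D(w) (36 cells), 6 SE-corners (essential conditions):

[(2, 9, 0), (3, 2, 0), (5, 8, 2), (8, 4, 2), (8, 7, 4), (10, 1, 0)]
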